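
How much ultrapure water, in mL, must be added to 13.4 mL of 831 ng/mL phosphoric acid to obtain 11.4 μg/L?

963 mL

11.4 μg/L = 11.4 ng/mL.
V₂ = C₁V₁/C₂ = 831 × 13.4 / 11.4 = 977 mL.
Diluent to add = V₂ − V₁ = 977 − 13.4 = 963 mL.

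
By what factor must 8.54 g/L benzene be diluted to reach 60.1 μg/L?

1.42 × 10⁵

Factor = C₀/C_target = 8.54 g/L / 60.1 μg/L = 1.42 × 10⁵.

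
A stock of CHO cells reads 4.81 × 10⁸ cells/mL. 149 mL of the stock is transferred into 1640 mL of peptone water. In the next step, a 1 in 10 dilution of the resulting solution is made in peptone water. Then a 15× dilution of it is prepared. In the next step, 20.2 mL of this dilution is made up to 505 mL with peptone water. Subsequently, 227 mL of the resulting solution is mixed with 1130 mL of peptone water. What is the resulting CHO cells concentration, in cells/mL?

1790 cells/mL

Overall dilution factor = 12.01 × 10 × 15 × 25 × 5.978 = 2.69 × 10⁵.
4.81 × 10⁸ cells/mL / 2.69 × 10⁵ = 1790 cells/mL.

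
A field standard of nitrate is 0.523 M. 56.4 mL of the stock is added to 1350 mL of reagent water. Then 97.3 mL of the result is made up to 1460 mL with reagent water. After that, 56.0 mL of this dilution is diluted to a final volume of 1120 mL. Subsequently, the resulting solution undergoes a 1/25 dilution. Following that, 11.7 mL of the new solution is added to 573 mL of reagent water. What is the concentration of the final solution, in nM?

Overall dilution factor = 24.94 × 15.01 × 20 × 25 × 49.97 = 9.35 × 10⁶.
0.523 M / 9.35 × 10⁶ = 5.59 × 10⁻⁸ M = 55.9 nM.

55.9 nM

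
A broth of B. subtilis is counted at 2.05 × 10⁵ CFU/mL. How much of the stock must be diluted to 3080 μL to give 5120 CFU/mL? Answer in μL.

V₁ = C₂V₂/C₁ = 5120 × 3080 / 2.05 × 10⁵ = 76.9 μL.

76.9 μL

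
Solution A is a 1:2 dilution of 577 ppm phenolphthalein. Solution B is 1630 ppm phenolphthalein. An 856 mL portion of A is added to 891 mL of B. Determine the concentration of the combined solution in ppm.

973 ppm

C_A = 577 ppm / 2 = 288 ppm.
C_mix = (C_A·V_A + C_B·V_B)/(V_A + V_B) = (288×856 + 1630×891) / 1747 = 973 ppm.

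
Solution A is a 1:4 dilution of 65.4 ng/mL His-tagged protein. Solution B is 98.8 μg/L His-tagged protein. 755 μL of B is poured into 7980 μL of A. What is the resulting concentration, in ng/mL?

23.5 ng/mL

C_A = 65.4 ng/mL / 4 = 16.4 ng/mL.
C_B = 98.8 μg/L = 98.8 ng/mL.
C_mix = (C_A·V_A + C_B·V_B)/(V_A + V_B) = (16.4×7980 + 98.8×755) / 8735 = 23.5 ng/mL.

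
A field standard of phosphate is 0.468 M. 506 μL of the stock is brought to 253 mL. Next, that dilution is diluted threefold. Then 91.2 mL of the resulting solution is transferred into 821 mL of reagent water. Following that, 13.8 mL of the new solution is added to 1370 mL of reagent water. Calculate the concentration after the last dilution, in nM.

Overall dilution factor = 500 × 3 × 10.00 × 100.3 = 1.50 × 10⁶.
0.468 M / 1.50 × 10⁶ = 3.11 × 10⁻⁷ M = 311 nM.

311 nM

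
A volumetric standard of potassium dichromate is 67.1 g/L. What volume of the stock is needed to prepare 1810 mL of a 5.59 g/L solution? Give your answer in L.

V₁ = C₂V₂/C₁ = 5.59 × 1810 / 67.1 = 151 mL = 0.151 L.

0.151 L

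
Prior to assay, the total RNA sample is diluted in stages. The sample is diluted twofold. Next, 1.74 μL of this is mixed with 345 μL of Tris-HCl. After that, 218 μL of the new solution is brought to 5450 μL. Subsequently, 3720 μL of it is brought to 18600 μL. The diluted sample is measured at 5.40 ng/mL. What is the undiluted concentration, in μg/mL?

Overall dilution factor = 2 × 199.3 × 25 × 5 = 4.98 × 10⁴.
Original = 5.40 ng/mL × 4.98 × 10⁴ = 2.69 × 10⁵ ng/mL = 269 μg/mL.

269 μg/mL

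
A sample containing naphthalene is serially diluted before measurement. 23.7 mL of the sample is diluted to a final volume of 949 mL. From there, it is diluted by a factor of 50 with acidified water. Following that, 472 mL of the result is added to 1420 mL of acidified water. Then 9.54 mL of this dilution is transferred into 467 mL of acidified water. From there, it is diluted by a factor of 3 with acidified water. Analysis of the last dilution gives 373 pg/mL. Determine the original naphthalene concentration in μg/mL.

Overall dilution factor = 40.04 × 50 × 4.008 × 49.95 × 3 = 1.20 × 10⁶.
Original = 373 pg/mL × 1.20 × 10⁶ = 4.49 × 10⁸ pg/mL = 449 μg/mL.

449 μg/mL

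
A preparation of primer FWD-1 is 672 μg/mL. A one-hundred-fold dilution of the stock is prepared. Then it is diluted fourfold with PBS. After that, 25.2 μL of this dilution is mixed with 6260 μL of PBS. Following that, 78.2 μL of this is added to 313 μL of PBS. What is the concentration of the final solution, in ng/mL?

1.35 ng/mL

Overall dilution factor = 100 × 4 × 249.4 × 5.003 = 4.99 × 10⁵.
672 μg/mL / 4.99 × 10⁵ = 1.35 × 10⁻³ μg/mL = 1.35 ng/mL.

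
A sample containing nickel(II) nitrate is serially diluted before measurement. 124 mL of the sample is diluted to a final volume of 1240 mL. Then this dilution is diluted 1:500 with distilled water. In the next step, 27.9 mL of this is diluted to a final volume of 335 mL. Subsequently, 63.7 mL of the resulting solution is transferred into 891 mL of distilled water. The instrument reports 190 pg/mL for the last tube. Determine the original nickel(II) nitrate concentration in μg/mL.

Overall dilution factor = 10 × 500 × 12.01 × 14.99 = 9.00 × 10⁵.
Original = 190 pg/mL × 9.00 × 10⁵ = 1.71 × 10⁸ pg/mL = 171 μg/mL.

171 μg/mL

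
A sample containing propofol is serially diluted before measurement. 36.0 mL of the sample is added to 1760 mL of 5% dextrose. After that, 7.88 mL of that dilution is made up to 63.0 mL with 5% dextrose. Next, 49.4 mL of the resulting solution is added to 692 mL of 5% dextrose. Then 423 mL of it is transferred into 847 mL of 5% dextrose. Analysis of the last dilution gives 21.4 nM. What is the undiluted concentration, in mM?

Overall dilution factor = 49.89 × 7.995 × 15.01 × 3.002 = 1.80 × 10⁴.
Original = 21.4 nM × 1.80 × 10⁴ = 3.85 × 10⁵ nM = 0.385 mM.

0.385 mM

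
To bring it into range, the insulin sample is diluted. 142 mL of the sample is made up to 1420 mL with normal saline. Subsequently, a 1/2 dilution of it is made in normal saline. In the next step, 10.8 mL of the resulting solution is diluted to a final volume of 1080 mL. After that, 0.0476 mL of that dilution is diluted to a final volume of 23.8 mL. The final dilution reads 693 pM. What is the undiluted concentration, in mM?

0.693 mM

Overall dilution factor = 10 × 2 × 100 × 500 = 1.00 × 10⁶.
Original = 693 pM × 1.00 × 10⁶ = 6.93 × 10⁸ pM = 0.693 mM.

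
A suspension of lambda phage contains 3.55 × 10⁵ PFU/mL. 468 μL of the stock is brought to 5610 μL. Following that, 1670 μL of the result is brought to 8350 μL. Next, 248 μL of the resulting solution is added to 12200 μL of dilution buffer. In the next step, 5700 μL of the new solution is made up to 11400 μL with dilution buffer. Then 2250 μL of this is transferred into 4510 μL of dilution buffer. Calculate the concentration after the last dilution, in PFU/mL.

Overall dilution factor = 11.99 × 5 × 50.19 × 2 × 3.004 = 1.81 × 10⁴.
3.55 × 10⁵ PFU/mL / 1.81 × 10⁴ = 19.6 PFU/mL.

19.6 PFU/mL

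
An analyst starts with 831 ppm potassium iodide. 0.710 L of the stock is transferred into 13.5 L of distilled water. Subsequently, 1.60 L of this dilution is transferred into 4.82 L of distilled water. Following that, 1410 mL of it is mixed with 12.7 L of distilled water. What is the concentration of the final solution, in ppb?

Overall dilution factor = 20.01 × 4.012 × 10.01 = 804.
831 ppm / 804 = 1.03 ppm = 1030 ppb.

1030 ppb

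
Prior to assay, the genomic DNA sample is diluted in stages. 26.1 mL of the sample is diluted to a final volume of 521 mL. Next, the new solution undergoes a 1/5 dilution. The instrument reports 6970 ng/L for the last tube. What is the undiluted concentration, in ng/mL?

696 ng/mL

Overall dilution factor = 19.96 × 5 = 99.8.
Original = 6970 ng/L × 99.8 = 6.96 × 10⁵ ng/L = 696 ng/mL.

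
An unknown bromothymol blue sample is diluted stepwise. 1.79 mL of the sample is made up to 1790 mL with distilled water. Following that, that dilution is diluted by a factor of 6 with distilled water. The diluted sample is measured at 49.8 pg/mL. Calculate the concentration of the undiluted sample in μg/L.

299 μg/L

Overall dilution factor = 1000 × 6 = 6000.
Original = 49.8 pg/mL × 6000 = 2.99 × 10⁵ pg/mL = 299 μg/L.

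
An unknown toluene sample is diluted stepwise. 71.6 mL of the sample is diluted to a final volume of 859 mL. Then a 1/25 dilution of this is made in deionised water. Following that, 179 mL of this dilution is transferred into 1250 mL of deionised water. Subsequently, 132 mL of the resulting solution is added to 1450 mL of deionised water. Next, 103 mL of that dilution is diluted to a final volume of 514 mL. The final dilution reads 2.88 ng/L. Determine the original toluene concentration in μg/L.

Overall dilution factor = 12.00 × 25 × 7.983 × 11.98 × 4.990 = 1.43 × 10⁵.
Original = 2.88 ng/L × 1.43 × 10⁵ = 4.12 × 10⁵ ng/L = 412 μg/L.

412 μg/L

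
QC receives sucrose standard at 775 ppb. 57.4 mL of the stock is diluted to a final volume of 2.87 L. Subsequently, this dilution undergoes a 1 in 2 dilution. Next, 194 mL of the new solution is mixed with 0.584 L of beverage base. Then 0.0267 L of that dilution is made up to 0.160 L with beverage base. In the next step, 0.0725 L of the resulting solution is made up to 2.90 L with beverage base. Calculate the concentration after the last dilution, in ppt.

8.06 ppt

Overall dilution factor = 50 × 2 × 4.010 × 5.993 × 40 = 9.61 × 10⁴.
775 ppb / 9.61 × 10⁴ = 8.06 × 10⁻³ ppb = 8.06 ppt.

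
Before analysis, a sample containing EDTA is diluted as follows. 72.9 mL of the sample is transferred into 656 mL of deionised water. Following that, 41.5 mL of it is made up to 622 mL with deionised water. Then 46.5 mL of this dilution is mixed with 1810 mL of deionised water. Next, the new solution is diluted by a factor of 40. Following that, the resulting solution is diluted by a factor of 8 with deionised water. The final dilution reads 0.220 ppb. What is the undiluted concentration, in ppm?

421 ppm

Overall dilution factor = 9.999 × 14.99 × 39.92 × 40 × 8 = 1.91 × 10⁶.
Original = 0.220 ppb × 1.91 × 10⁶ = 4.21 × 10⁵ ppb = 421 ppm.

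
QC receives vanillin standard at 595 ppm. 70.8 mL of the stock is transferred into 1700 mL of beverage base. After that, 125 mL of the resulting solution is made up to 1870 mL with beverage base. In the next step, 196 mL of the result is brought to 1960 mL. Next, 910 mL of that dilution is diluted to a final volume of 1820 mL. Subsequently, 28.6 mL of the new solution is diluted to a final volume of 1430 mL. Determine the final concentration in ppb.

Overall dilution factor = 25.01 × 14.96 × 10 × 2 × 50 = 3.74 × 10⁵.
595 ppm / 3.74 × 10⁵ = 1.59 × 10⁻³ ppm = 1.59 ppb.

1.59 ppb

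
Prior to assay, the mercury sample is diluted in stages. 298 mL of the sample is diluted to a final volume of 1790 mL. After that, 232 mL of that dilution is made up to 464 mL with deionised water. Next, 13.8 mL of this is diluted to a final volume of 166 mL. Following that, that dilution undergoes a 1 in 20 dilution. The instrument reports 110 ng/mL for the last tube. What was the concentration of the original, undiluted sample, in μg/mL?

Overall dilution factor = 6.007 × 2 × 12.03 × 20 = 2890.
Original = 110 ng/mL × 2890 = 3.18 × 10⁵ ng/mL = 318 μg/mL.

318 μg/mL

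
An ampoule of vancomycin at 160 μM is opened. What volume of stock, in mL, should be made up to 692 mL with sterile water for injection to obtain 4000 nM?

17.3 mL

4000 nM = 4.00 μM.
V₁ = C₂V₂/C₁ = 4.00 × 692 / 160 = 17.3 mL.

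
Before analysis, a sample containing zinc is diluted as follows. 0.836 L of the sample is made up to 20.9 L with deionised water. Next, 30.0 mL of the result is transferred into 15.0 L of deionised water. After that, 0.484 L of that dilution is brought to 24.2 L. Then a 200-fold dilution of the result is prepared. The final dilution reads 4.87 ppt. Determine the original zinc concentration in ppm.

610 ppm

Overall dilution factor = 25 × 501 × 50 × 200 = 1.25 × 10⁸.
Original = 4.87 ppt × 1.25 × 10⁸ = 6.10 × 10⁸ ppt = 610 ppm.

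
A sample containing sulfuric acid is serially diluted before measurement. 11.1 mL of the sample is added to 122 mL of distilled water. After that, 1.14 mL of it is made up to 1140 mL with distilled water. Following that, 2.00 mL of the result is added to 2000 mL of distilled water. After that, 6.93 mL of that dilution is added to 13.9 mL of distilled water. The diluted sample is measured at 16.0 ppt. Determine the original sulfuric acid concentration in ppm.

577 ppm

Overall dilution factor = 11.99 × 1000 × 1001 × 3.006 = 3.61 × 10⁷.
Original = 16.0 ppt × 3.61 × 10⁷ = 5.77 × 10⁸ ppt = 577 ppm.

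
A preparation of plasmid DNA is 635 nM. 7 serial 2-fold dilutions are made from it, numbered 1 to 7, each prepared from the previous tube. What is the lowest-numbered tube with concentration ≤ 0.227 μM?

tube 2

Tube n has concentration 635 nM / 2ⁿ.
Need 2ⁿ ≥ 635 nM / 0.227 μM = 2.80, so n ≥ 1.48.
First such tube: n = 2.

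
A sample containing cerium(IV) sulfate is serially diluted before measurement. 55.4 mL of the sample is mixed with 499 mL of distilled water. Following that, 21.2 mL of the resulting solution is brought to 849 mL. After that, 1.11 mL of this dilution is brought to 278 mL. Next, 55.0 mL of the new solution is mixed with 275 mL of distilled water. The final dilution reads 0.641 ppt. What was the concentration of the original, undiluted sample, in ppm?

0.386 ppm

Overall dilution factor = 10.01 × 40.05 × 250.5 × 6 = 6.02 × 10⁵.
Original = 0.641 ppt × 6.02 × 10⁵ = 3.86 × 10⁵ ppt = 0.386 ppm.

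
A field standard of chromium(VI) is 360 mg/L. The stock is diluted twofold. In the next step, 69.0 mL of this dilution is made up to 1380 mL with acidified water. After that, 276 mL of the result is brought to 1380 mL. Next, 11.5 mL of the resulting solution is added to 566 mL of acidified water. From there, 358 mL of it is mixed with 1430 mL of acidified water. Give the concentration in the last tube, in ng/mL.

7.18 ng/mL

Overall dilution factor = 2 × 20 × 5 × 50.22 × 4.994 = 5.02 × 10⁴.
360 mg/L / 5.02 × 10⁴ = 7.18 × 10⁻³ mg/L = 7.18 ng/mL.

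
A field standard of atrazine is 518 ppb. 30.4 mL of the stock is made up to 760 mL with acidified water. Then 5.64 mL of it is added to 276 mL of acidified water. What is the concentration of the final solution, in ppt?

Overall dilution factor = 25 × 49.94 = 1248.
518 ppb / 1248 = 0.415 ppb = 415 ppt.

415 ppt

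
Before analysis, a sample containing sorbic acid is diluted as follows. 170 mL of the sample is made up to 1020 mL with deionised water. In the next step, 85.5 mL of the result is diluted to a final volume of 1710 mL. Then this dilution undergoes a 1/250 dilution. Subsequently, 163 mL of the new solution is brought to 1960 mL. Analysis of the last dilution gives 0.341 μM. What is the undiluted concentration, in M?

0.123 M

Overall dilution factor = 6 × 20 × 250 × 12.02 = 3.61 × 10⁵.
Original = 0.341 μM × 3.61 × 10⁵ = 1.23 × 10⁵ μM = 0.123 M.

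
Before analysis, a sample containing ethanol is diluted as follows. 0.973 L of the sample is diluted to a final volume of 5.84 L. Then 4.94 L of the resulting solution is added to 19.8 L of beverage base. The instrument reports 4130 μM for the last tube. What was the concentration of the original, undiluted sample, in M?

Overall dilution factor = 6.002 × 5.008 = 30.1.
Original = 4130 μM × 30.1 = 1.24 × 10⁵ μM = 0.124 M.

0.124 M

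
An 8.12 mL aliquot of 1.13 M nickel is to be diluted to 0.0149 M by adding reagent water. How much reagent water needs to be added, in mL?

608 mL

V₂ = C₁V₁/C₂ = 1.13 × 8.12 / 0.0149 = 616 mL.
Diluent to add = V₂ − V₁ = 616 − 8.12 = 608 mL.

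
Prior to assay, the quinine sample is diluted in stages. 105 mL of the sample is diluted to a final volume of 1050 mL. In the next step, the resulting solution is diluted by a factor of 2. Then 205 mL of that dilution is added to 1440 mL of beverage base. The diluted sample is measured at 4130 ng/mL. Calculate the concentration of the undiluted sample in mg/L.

663 mg/L

Overall dilution factor = 10 × 2 × 8.024 = 160.
Original = 4130 ng/mL × 160 = 6.63 × 10⁵ ng/mL = 663 mg/L.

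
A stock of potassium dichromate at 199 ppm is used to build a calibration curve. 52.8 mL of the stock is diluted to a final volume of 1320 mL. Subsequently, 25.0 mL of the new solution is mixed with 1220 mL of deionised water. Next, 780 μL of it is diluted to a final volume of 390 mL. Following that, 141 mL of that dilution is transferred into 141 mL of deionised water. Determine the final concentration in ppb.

Overall dilution factor = 25 × 49.80 × 500 × 2 = 1.25 × 10⁶.
199 ppm / 1.25 × 10⁶ = 1.60 × 10⁻⁴ ppm = 0.160 ppb.

0.160 ppb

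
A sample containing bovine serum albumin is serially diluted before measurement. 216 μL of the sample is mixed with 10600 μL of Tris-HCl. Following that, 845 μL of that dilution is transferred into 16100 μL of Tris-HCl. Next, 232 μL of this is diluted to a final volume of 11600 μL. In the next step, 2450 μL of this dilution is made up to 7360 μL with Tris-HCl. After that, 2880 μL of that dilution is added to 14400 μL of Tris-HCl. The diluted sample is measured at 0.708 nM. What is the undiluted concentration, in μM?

641 μM

Overall dilution factor = 50.07 × 20.05 × 50 × 3.004 × 6 = 9.05 × 10⁵.
Original = 0.708 nM × 9.05 × 10⁵ = 6.41 × 10⁵ nM = 641 μM.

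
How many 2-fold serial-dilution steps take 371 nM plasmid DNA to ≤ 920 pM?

9

Need 2ⁿ ≥ 403, so n ≥ log(403)/log(2) = 8.66.
Minimum whole steps: n = 9.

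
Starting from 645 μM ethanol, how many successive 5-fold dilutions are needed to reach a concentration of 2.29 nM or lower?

Need 5ⁿ ≥ 2.82 × 10⁵, so n ≥ log(2.82 × 10⁵)/log(5) = 7.80.
Minimum whole steps: n = 8.

8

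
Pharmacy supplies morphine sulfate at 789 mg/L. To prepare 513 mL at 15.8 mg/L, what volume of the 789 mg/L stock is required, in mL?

10.3 mL

V₁ = C₂V₂/C₁ = 15.8 × 513 / 789 = 10.3 mL.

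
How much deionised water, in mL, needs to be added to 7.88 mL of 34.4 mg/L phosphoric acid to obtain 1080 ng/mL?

1080 ng/mL = 1.08 mg/L.
V₂ = C₁V₁/C₂ = 34.4 × 7.88 / 1.08 = 251 mL.
Diluent to add = V₂ − V₁ = 251 − 7.88 = 243 mL.

243 mL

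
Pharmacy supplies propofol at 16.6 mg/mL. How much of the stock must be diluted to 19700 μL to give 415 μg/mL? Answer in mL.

415 μg/mL = 0.415 mg/mL.
V₁ = C₂V₂/C₁ = 0.415 × 19700 / 16.6 = 492 μL = 0.492 mL.

0.492 mL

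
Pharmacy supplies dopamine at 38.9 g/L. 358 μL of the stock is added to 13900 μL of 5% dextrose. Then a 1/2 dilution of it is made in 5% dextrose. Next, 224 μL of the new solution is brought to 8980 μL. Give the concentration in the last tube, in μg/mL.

Overall dilution factor = 39.83 × 2 × 40.09 = 3193.
38.9 g/L / 3193 = 0.0122 g/L = 12.2 μg/mL.

12.2 μg/mL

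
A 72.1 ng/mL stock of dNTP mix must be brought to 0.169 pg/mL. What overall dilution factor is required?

Factor = C₀/C_target = 72.1 ng/mL / 0.169 pg/mL = 4.27 × 10⁵.

4.27 × 10⁵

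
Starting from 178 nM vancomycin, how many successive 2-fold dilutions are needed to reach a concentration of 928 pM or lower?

Need 2ⁿ ≥ 192, so n ≥ log(192)/log(2) = 7.58.
Minimum whole steps: n = 8.

8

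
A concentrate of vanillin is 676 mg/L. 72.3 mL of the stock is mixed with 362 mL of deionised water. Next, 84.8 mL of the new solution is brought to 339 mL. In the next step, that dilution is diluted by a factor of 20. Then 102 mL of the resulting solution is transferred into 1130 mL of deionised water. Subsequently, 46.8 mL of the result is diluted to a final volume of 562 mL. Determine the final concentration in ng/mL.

9.70 ng/mL

Overall dilution factor = 6.007 × 3.998 × 20 × 12.08 × 12.01 = 6.97 × 10⁴.
676 mg/L / 6.97 × 10⁴ = 9.70 × 10⁻³ mg/L = 9.70 ng/mL.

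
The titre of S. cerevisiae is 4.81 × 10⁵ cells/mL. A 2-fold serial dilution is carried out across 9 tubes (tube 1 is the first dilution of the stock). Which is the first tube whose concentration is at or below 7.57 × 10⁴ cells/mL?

tube 3

Tube n has concentration 4.81 × 10⁵ cells/mL / 2ⁿ.
Need 2ⁿ ≥ 4.81 × 10⁵ cells/mL / 7.57 × 10⁴ cells/mL = 6.35, so n ≥ 2.67.
First such tube: n = 3.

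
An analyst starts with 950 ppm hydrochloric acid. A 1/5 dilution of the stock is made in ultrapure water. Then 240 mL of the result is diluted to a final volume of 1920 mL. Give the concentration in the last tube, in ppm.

23.8 ppm

Overall dilution factor = 5 × 8 = 40.0.
950 ppm / 40.0 = 23.8 ppm.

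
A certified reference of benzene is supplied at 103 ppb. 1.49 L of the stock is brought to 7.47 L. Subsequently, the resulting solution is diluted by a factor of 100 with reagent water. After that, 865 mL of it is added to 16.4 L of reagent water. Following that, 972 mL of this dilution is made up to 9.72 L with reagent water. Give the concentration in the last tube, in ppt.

Overall dilution factor = 5.013 × 100 × 19.96 × 10 = 1.00 × 10⁵.
103 ppb / 1.00 × 10⁵ = 1.03 × 10⁻³ ppb = 1.03 ppt.

1.03 ppt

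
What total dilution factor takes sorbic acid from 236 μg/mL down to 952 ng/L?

2.48 × 10⁵

Factor = C₀/C_target = 236 μg/mL / 952 ng/L = 2.48 × 10⁵.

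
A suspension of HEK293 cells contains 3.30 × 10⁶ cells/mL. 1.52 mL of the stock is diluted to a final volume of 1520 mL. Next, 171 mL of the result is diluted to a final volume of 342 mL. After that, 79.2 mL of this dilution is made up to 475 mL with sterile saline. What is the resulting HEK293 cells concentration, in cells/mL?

Overall dilution factor = 1000 × 2 × 5.997 = 1.20 × 10⁴.
3.30 × 10⁶ cells/mL / 1.20 × 10⁴ = 275 cells/mL.

275 cells/mL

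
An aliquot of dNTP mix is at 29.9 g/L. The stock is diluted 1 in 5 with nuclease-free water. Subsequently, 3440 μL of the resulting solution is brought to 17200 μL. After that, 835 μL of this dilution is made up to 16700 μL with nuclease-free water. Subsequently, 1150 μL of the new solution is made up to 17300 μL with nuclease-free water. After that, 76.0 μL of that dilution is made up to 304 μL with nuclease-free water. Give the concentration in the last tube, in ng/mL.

994 ng/mL

Overall dilution factor = 5 × 5 × 20 × 15.04 × 4 = 3.01 × 10⁴.
29.9 g/L / 3.01 × 10⁴ = 9.94 × 10⁻⁴ g/L = 994 ng/mL.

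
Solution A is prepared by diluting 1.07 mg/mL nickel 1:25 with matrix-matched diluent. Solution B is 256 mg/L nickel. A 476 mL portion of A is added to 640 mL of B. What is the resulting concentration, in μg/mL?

165 μg/mL

C_A = 1.07 mg/mL / 25 = 0.0428 mg/mL.
C_B = 256 mg/L = 0.256 mg/mL.
C_mix = (C_A·V_A + C_B·V_B)/(V_A + V_B) = (0.0428×476 + 0.256×640) / 1116 = 0.165 mg/mL = 165 μg/mL.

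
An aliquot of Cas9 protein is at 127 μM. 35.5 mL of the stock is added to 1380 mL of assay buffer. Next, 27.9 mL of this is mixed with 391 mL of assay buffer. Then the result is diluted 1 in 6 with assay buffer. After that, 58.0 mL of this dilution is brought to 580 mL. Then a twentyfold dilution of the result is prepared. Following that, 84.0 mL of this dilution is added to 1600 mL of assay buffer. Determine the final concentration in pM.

8.82 pM

Overall dilution factor = 39.87 × 15.01 × 6 × 10 × 20 × 20.05 = 1.44 × 10⁷.
127 μM / 1.44 × 10⁷ = 8.82 × 10⁻⁶ μM = 8.82 pM.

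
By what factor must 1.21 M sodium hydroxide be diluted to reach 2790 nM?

Factor = C₀/C_target = 1.21 M / 2790 nM = 4.34 × 10⁵.

4.34 × 10⁵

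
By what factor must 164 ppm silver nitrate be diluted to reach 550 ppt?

Factor = C₀/C_target = 164 ppm / 550 ppt = 2.98 × 10⁵.

2.98 × 10⁵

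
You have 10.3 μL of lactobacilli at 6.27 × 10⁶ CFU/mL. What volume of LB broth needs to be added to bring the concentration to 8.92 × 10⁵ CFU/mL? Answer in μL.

62.1 μL

V₂ = C₁V₁/C₂ = 6.27 × 10⁶ × 10.3 / 8.92 × 10⁵ = 72.4 μL.
Diluent to add = V₂ − V₁ = 72.4 − 10.3 = 62.1 μL.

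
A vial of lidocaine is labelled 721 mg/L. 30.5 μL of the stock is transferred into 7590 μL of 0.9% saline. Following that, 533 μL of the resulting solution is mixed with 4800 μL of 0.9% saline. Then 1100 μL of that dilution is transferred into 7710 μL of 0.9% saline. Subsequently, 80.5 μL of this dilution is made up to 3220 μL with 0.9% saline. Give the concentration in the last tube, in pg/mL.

Overall dilution factor = 249.9 × 10.01 × 8.009 × 40 = 8.01 × 10⁵.
721 mg/L / 8.01 × 10⁵ = 9.00 × 10⁻⁴ mg/L = 900 pg/mL.

900 pg/mL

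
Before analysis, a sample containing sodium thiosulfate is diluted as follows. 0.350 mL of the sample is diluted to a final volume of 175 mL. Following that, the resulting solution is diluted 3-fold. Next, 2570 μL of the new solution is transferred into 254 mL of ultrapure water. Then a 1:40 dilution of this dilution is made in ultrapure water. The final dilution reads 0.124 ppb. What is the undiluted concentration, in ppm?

743 ppm

Overall dilution factor = 500 × 3 × 99.83 × 40 = 5.99 × 10⁶.
Original = 0.124 ppb × 5.99 × 10⁶ = 7.43 × 10⁵ ppb = 743 ppm.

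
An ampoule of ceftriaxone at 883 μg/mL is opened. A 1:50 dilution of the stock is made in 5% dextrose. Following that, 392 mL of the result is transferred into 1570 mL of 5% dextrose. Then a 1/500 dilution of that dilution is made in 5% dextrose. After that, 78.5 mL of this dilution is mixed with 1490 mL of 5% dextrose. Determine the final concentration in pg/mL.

Overall dilution factor = 50 × 5.005 × 500 × 19.98 = 2.50 × 10⁶.
883 μg/mL / 2.50 × 10⁶ = 3.53 × 10⁻⁴ μg/mL = 353 pg/mL.

353 pg/mL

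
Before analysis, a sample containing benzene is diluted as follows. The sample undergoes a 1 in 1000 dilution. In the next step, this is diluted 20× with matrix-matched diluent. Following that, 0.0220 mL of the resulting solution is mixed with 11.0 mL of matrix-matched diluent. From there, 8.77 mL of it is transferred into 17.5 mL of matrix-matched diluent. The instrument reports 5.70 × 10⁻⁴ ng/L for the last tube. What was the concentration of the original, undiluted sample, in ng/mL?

Overall dilution factor = 1000 × 20 × 501 × 2.995 = 3.00 × 10⁷.
Original = 5.70 × 10⁻⁴ ng/L × 3.00 × 10⁷ = 1.71 × 10⁴ ng/L = 17.1 ng/mL.

17.1 ng/mL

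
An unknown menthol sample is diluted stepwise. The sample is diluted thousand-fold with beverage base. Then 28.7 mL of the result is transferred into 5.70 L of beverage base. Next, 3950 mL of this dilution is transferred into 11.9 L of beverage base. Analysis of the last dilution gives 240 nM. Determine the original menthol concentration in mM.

192 mM

Overall dilution factor = 1000 × 199.6 × 4.013 = 8.01 × 10⁵.
Original = 240 nM × 8.01 × 10⁵ = 1.92 × 10⁸ nM = 192 mM.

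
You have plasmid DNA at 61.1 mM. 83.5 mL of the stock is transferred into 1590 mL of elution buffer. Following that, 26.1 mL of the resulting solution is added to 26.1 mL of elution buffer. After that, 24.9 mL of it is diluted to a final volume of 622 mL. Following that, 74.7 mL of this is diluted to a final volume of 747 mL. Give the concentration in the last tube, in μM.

6.10 μM

Overall dilution factor = 20.04 × 2 × 24.98 × 10 = 1.00 × 10⁴.
61.1 mM / 1.00 × 10⁴ = 6.10 × 10⁻³ mM = 6.10 μM.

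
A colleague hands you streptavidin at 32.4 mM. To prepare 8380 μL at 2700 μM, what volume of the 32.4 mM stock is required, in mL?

0.698 mL

2700 μM = 2.70 mM.
V₁ = C₂V₂/C₁ = 2.70 × 8380 / 32.4 = 698 μL = 0.698 mL.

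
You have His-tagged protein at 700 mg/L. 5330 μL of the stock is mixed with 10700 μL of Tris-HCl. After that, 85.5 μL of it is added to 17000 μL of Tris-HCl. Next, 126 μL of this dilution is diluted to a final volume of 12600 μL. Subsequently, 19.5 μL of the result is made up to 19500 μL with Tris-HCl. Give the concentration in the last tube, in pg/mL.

Overall dilution factor = 3.008 × 199.8 × 100 × 1000 = 6.01 × 10⁷.
700 mg/L / 6.01 × 10⁷ = 1.16 × 10⁻⁵ mg/L = 11.6 pg/mL.

11.6 pg/mL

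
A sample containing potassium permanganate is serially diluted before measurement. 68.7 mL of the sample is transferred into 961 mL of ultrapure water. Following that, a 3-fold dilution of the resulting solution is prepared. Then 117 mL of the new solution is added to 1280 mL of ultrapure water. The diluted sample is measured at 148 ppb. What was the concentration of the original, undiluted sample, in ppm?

79.5 ppm

Overall dilution factor = 14.99 × 3 × 11.94 = 537.
Original = 148 ppb × 537 = 7.95 × 10⁴ ppb = 79.5 ppm.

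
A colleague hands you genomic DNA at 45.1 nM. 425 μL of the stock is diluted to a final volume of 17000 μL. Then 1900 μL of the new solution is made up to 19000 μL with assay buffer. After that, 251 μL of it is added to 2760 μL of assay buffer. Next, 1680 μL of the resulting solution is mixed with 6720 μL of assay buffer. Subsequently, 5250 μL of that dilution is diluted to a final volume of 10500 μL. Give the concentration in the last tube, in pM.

Overall dilution factor = 40 × 10 × 12.00 × 5 × 2 = 4.80 × 10⁴.
45.1 nM / 4.80 × 10⁴ = 9.40 × 10⁻⁴ nM = 0.940 pM.

0.940 pM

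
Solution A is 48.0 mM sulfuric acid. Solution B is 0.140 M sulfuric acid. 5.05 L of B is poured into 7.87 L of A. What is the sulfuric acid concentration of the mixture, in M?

0.0840 M

C_B = 0.140 M = 140 mM.
C_mix = (C_A·V_A + C_B·V_B)/(V_A + V_B) = (48.0×7.87 + 140×5.05) / 12.92 = 84.0 mM = 0.0840 M.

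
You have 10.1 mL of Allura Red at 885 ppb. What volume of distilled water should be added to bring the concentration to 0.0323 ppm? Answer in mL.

0.0323 ppm = 32.3 ppb.
V₂ = C₁V₁/C₂ = 885 × 10.1 / 32.3 = 277 mL.
Diluent to add = V₂ − V₁ = 277 − 10.1 = 267 mL.

267 mL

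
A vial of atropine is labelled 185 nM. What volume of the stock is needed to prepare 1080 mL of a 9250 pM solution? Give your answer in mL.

54.0 mL

9250 pM = 9.25 nM.
V₁ = C₂V₂/C₁ = 9.25 × 1080 / 185 = 54.0 mL.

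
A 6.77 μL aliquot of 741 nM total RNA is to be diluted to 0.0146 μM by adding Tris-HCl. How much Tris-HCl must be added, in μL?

337 μL

0.0146 μM = 14.6 nM.
V₂ = C₁V₁/C₂ = 741 × 6.77 / 14.6 = 344 μL.
Diluent to add = V₂ − V₁ = 344 − 6.77 = 337 μL.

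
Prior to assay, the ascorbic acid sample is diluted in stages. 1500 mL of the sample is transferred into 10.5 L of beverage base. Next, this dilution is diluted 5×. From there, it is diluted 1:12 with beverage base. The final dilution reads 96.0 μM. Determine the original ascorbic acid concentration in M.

Overall dilution factor = 8 × 5 × 12 = 480.
Original = 96.0 μM × 480 = 4.61 × 10⁴ μM = 0.0461 M.

0.0461 M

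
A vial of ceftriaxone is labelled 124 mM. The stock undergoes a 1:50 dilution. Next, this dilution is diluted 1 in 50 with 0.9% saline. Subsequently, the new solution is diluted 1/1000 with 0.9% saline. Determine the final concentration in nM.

49.6 nM

Overall dilution factor = 50 × 50 × 1000 = 2.50 × 10⁶.
124 mM / 2.50 × 10⁶ = 4.96 × 10⁻⁵ mM = 49.6 nM.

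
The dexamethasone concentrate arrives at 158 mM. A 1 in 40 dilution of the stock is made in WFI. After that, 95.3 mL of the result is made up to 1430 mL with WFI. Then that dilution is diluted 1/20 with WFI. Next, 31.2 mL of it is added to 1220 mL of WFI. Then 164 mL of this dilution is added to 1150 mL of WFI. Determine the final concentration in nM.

Overall dilution factor = 40 × 15.01 × 20 × 40.10 × 8.012 = 3.86 × 10⁶.
158 mM / 3.86 × 10⁶ = 4.10 × 10⁻⁵ mM = 41.0 nM.

41.0 nM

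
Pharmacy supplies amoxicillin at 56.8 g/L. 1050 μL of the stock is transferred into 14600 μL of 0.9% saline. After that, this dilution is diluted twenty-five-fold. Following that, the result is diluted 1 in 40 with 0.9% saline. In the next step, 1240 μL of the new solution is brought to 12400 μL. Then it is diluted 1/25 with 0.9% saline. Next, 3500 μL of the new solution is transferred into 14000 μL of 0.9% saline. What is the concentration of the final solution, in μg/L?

3.05 μg/L

Overall dilution factor = 14.90 × 25 × 40 × 10 × 25 × 5 = 1.86 × 10⁷.
56.8 g/L / 1.86 × 10⁷ = 3.05 × 10⁻⁶ g/L = 3.05 μg/L.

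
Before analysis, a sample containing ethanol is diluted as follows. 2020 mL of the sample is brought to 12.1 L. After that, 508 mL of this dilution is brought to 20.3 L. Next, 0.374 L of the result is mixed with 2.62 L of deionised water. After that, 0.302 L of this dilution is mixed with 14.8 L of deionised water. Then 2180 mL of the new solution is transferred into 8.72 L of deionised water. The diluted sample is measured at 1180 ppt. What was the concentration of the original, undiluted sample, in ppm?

Overall dilution factor = 5.990 × 39.96 × 8.005 × 50.01 × 5 = 4.79 × 10⁵.
Original = 1180 ppt × 4.79 × 10⁵ = 5.65 × 10⁸ ppt = 565 ppm.

565 ppm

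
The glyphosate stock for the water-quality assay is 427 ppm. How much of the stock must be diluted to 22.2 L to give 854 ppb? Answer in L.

854 ppb = 0.854 ppm.
V₁ = C₂V₂/C₁ = 0.854 × 22.2 / 427 = 0.0444 L.

0.0444 L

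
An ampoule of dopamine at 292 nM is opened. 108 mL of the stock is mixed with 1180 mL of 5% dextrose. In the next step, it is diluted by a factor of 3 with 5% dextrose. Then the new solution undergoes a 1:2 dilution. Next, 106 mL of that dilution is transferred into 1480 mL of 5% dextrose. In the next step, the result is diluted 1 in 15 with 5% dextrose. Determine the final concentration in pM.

Overall dilution factor = 11.93 × 3 × 2 × 14.96 × 15 = 1.61 × 10⁴.
292 nM / 1.61 × 10⁴ = 0.0182 nM = 18.2 pM.

18.2 pM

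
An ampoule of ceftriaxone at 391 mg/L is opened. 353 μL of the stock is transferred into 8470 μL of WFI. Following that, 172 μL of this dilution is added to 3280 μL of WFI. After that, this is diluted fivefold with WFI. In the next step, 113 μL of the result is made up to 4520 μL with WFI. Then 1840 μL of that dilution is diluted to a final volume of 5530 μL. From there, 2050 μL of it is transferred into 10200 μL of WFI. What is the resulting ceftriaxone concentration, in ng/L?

217 ng/L

Overall dilution factor = 24.99 × 20.07 × 5 × 40 × 3.005 × 5.976 = 1.80 × 10⁶.
391 mg/L / 1.80 × 10⁶ = 2.17 × 10⁻⁴ mg/L = 217 ng/L.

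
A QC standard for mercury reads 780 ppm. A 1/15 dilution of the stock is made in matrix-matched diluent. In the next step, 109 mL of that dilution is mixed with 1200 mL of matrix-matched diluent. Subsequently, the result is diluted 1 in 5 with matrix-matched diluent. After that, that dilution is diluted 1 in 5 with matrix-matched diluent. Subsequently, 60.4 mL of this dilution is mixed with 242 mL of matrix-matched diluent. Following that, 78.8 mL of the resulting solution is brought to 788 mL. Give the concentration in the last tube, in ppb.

Overall dilution factor = 15 × 12.01 × 5 × 5 × 5.007 × 10 = 2.25 × 10⁵.
780 ppm / 2.25 × 10⁵ = 3.46 × 10⁻³ ppm = 3.46 ppb.

3.46 ppb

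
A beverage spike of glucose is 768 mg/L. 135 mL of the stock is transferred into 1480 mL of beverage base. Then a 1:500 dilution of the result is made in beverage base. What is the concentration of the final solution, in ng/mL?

Overall dilution factor = 11.96 × 500 = 5981.
768 mg/L / 5981 = 0.128 mg/L = 128 ng/mL.

128 ng/mL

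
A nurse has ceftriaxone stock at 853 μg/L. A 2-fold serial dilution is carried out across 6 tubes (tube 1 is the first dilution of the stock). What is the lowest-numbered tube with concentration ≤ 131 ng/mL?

tube 3

Tube n has concentration 853 μg/L / 2ⁿ.
Need 2ⁿ ≥ 853 μg/L / 131 ng/mL = 6.51, so n ≥ 2.70.
First such tube: n = 3.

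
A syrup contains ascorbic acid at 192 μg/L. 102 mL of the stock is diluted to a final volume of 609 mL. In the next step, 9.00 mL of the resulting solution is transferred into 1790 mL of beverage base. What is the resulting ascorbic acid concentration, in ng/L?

161 ng/L

Overall dilution factor = 5.971 × 199.9 = 1193.
192 μg/L / 1193 = 0.161 μg/L = 161 ng/L.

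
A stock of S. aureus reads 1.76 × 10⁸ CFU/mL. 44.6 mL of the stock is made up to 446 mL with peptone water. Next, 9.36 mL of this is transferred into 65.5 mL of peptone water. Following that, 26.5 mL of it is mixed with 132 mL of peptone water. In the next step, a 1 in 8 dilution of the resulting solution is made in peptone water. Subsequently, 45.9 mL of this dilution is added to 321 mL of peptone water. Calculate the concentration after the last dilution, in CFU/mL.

5750 CFU/mL

Overall dilution factor = 10 × 7.998 × 5.981 × 8 × 7.993 = 3.06 × 10⁴.
1.76 × 10⁸ CFU/mL / 3.06 × 10⁴ = 5750 CFU/mL.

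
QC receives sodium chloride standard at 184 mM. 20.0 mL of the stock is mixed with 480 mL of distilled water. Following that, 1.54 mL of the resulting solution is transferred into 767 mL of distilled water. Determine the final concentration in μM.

Overall dilution factor = 25 × 499.1 = 1.25 × 10⁴.
184 mM / 1.25 × 10⁴ = 0.0147 mM = 14.7 μM.

14.7 μM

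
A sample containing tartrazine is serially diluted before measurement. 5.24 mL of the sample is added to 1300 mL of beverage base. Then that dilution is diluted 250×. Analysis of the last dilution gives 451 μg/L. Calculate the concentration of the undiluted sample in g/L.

Overall dilution factor = 249.1 × 250 = 6.23 × 10⁴.
Original = 451 μg/L × 6.23 × 10⁴ = 2.81 × 10⁷ μg/L = 28.1 g/L.

28.1 g/L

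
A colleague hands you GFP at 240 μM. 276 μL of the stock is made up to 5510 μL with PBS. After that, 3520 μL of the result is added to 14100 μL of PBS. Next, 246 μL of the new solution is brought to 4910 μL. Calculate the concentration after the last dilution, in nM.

Overall dilution factor = 19.96 × 5.006 × 19.96 = 1995.
240 μM / 1995 = 0.120 μM = 120 nM.

120 nM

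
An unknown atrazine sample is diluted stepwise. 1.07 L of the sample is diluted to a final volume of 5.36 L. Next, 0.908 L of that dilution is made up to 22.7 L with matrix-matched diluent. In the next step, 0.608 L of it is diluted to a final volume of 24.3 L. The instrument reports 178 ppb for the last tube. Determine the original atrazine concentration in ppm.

891 ppm

Overall dilution factor = 5.009 × 25 × 39.97 = 5005.
Original = 178 ppb × 5005 = 8.91 × 10⁵ ppb = 891 ppm.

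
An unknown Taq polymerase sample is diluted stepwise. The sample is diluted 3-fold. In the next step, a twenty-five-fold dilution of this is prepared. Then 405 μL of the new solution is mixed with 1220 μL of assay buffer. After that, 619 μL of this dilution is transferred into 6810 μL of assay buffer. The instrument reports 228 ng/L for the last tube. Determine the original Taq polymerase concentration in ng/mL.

Overall dilution factor = 3 × 25 × 4.012 × 12.00 = 3612.
Original = 228 ng/L × 3612 = 8.23 × 10⁵ ng/L = 823 ng/mL.

823 ng/mL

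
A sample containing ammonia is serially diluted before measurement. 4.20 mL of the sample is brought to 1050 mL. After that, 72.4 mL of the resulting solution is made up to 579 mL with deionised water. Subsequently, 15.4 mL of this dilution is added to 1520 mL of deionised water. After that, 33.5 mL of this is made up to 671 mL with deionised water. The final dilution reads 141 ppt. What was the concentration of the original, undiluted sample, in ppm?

Overall dilution factor = 250 × 7.997 × 99.70 × 20.03 = 3.99 × 10⁶.
Original = 141 ppt × 3.99 × 10⁶ = 5.63 × 10⁸ ppt = 563 ppm.

563 ppm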